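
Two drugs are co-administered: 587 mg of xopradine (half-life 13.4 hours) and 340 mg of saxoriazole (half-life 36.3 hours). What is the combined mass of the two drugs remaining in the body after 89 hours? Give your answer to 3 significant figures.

xopradine: 587 × (1/2)^(89/13.4) = 587 × (1/2)^6.6418 ≈ 5.8784 mg.
saxoriazole: 340 × (1/2)^(89/36.3) = 340 × (1/2)^2.4518 ≈ 62.146 mg.
Total = 5.8784 + 62.146 ≈ 68.025 mg.

68.0 mg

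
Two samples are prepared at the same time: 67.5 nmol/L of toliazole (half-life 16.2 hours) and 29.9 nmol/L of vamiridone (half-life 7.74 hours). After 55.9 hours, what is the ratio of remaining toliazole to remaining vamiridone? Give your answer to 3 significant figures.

toliazole: 67.5 × (1/2)^(55.9/16.2) = 67.5 × (1/2)^3.4506 ≈ 6.174 nmol/L.
vamiridone: 29.9 × (1/2)^(55.9/7.74) = 29.9 × (1/2)^7.2222 ≈ 0.20025 nmol/L.
Ratio ≈ 6.174 / 0.20025 ≈ 30.832.

30.8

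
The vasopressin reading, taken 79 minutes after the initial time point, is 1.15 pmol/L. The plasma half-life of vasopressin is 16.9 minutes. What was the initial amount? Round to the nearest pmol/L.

29 pmol/L

Number of half-lives elapsed: n = 79/16.9 ≈ 4.6746.
A₀ = A × 2^n = 1.15 × 2^4.6746 = 1.15 × 25.538 ≈ 29.368 pmol/L.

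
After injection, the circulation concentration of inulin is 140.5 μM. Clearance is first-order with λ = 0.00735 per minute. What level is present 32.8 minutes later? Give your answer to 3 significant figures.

110 μM

t½ = ln 2 / λ = 0.69315 / 0.00735 ≈ 94.306 minutes.
Number of half-lives: n = 32.8/94.306 ≈ 0.3478.
Remaining = 140.5 × (1/2)^0.3478 = 140.5 × 0.78578 ≈ 110.4 μM.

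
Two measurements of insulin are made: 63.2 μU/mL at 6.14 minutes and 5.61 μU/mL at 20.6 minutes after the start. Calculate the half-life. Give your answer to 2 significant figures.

4.1 minutes

Over Δt = 20.6 − 6.14 = 14.46 minutes, the level fell by a factor of 63.2/5.61 ≈ 11.266.
n = log₂(11.266) ≈ 3.4939 half-lives, so t½ = 14.46/3.4939 ≈ 4.1387 minutes.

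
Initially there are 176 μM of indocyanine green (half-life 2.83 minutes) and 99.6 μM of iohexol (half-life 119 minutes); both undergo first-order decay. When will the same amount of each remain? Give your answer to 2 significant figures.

2.4 minutes

Set 176·(1/2)^(t/2.83) = 99.6·(1/2)^(t/119).
Taking log₂: log₂(176/99.6) = t·(1/2.83 − 1/119).
log₂(1.7671) = 0.82136; 1/2.83 − 1/119 = 0.34495.
t = 0.82136 / 0.34495 ≈ 2.3811 minutes.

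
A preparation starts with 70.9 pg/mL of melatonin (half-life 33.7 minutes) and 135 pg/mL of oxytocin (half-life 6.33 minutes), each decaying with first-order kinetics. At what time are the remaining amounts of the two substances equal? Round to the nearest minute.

Set 70.9·(1/2)^(t/33.7) = 135·(1/2)^(t/6.33).
Taking log₂: log₂(70.9/135) = t·(1/33.7 − 1/6.33).
log₂(0.52519) = -0.9291; 1/33.7 − 1/6.33 = -0.1283.
t = -0.9291 / -0.1283 ≈ 7.2414 minutes.

7 minutes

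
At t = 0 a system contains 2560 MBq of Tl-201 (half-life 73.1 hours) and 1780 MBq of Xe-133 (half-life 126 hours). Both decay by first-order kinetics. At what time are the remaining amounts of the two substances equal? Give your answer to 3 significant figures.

Set 2560·(1/2)^(t/73.1) = 1780·(1/2)^(t/126).
Taking log₂: log₂(2560/1780) = t·(1/73.1 − 1/126).
log₂(1.4382) = 0.52427; 1/73.1 − 1/126 = 0.0057434.
t = 0.52427 / 0.0057434 ≈ 91.282 hours.

91.3 hours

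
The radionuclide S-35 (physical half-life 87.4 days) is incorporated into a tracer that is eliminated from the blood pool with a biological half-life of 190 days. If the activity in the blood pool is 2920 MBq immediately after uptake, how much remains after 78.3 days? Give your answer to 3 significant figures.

1180 MBq

1/t_eff = 1/t_phys + 1/t_biol = 1/87.4 + 1/190 = 0.016705 per day.
t_eff = 87.4 × 190 / (87.4 + 190) ≈ 59.863 days.
Remaining = 2920 × (1/2)^(78.3/59.863) = 2920 × (1/2)^1.308 ≈ 1179.3 MBq.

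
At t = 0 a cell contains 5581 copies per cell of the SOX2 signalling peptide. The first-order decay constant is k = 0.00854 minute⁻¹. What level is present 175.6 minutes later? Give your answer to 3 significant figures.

1250 copies per cell

t½ = ln 2 / k = 0.69315 / 0.00854 ≈ 81.165 minutes.
Number of half-lives: n = 175.6/81.165 ≈ 2.1635.
Remaining = 5581 × (1/2)^2.1635 = 5581 × 0.22321 ≈ 1245.8 copies per cell.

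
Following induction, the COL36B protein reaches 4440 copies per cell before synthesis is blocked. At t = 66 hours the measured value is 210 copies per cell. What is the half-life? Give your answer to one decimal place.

A/A₀ = 210/4440 ≈ 0.047297.
n = log₂(21.143) ≈ 4.4021 half-lives elapsed in 66 hours.
t½ = 66/4.4021 ≈ 14.993 hours.

15.0 hours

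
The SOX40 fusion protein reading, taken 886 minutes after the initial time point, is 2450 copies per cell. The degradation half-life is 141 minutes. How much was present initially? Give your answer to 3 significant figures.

Number of half-lives elapsed: n = 886/141 ≈ 6.2837.
A₀ = A × 2^n = 2450 × 2^6.2837 = 2450 × 77.907 ≈ 190870 copies per cell.

191000 copies per cell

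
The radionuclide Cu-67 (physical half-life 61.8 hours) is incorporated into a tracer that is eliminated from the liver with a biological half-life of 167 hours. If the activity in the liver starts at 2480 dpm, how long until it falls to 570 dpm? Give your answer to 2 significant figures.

96 hours

1/t_eff = 1/t_phys + 1/t_biol = 1/61.8 + 1/167 = 0.022169 per hour.
t_eff = 61.8 × 167 / (61.8 + 167) ≈ 45.108 hours.
n = log₂(2480/570) ≈ 2.1213; t = 2.1213 × 45.108 ≈ 95.687 hours.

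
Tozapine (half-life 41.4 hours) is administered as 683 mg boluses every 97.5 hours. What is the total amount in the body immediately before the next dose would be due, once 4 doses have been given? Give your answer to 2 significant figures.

The 4 doses were given 390, 292.5, 195, 97.5 hours ago.
Total = 683·(1/2)^(390/41.4) + 683·(1/2)^(292.5/41.4) + 683·(1/2)^(195/41.4) + 683·(1/2)^(97.5/41.4)
      = 0.99685 + 5.1001 + 26.093 + 133.5 ≈ 165.69 mg.

170 mg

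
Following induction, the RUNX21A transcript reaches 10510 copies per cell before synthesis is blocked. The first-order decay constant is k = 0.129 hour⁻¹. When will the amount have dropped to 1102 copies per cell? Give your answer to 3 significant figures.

17.5 hours

t½ = ln 2 / k = 0.69315 / 0.129 ≈ 5.3732 hours.
Fraction remaining = 1102/10510 ≈ 0.10485.
n = log₂(10510/1102) = ln(9.5372)/ln 2 ≈ 3.2536 half-lives.
t = n × t½ = 3.2536 × 5.3732 ≈ 17.482 hours.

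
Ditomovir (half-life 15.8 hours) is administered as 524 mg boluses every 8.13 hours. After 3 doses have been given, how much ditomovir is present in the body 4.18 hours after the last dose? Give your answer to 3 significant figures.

The 3 doses were given 20.44, 12.31, 4.18 hours ago.
Total = 524·(1/2)^(20.44/15.8) + 524·(1/2)^(12.31/15.8) + 524·(1/2)^(4.18/15.8)
      = 213.75 + 305.35 + 436.21 ≈ 955.3 mg.

955 mg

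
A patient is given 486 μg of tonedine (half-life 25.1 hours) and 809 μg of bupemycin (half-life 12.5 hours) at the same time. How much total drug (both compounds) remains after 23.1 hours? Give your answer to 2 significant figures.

tonedine: 486 × (1/2)^(23.1/25.1) = 486 × (1/2)^0.92032 ≈ 256.8 μg.
bupemycin: 809 × (1/2)^(23.1/12.5) = 809 × (1/2)^1.848 ≈ 224.72 μg.
Total = 256.8 + 224.72 ≈ 481.52 μg.

480 μg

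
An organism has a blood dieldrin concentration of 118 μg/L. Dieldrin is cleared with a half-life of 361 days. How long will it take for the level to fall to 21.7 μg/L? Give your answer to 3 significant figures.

882 days

Fraction remaining = 21.7/118 ≈ 0.1839.
n = log₂(118/21.7) = ln(5.4378)/ln 2 ≈ 2.443 half-lives.
t = n × t½ = 2.443 × 361 ≈ 881.93 days.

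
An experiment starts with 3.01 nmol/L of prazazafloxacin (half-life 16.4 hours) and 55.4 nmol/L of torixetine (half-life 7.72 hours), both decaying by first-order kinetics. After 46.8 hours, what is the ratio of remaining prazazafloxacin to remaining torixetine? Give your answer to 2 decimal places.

0.50

prazazafloxacin: 3.01 × (1/2)^(46.8/16.4) = 3.01 × (1/2)^2.8537 ≈ 0.41642 nmol/L.
torixetine: 55.4 × (1/2)^(46.8/7.72) = 55.4 × (1/2)^6.0622 ≈ 0.82911 nmol/L.
Ratio ≈ 0.41642 / 0.82911 ≈ 0.50225.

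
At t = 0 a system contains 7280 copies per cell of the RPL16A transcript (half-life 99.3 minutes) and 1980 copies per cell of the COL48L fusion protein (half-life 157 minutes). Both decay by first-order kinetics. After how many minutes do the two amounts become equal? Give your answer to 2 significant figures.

510 minutes

Set 7280·(1/2)^(t/99.3) = 1980·(1/2)^(t/157).
Taking log₂: log₂(7280/1980) = t·(1/99.3 − 1/157).
log₂(3.6768) = 1.8784; 1/99.3 − 1/157 = 0.0037011.
t = 1.8784 / 0.0037011 ≈ 507.54 minutes.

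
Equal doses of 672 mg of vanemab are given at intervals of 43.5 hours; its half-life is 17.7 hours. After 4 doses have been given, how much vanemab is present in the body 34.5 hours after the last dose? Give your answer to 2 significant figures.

210 mg

The 4 doses were given 165, 121.5, 78, 34.5 hours ago.
Total = 672·(1/2)^(165/17.7) + 672·(1/2)^(121.5/17.7) + 672·(1/2)^(78/17.7) + 672·(1/2)^(34.5/17.7)
      = 1.0499 + 5.7674 + 31.681 + 174.03 ≈ 212.52 mg.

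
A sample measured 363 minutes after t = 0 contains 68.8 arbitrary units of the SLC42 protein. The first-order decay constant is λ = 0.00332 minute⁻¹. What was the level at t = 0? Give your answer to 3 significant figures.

230 arbitrary units

t½ = ln 2 / λ = 0.69315 / 0.00332 ≈ 208.78 minutes.
Number of half-lives elapsed: n = 363/208.78 ≈ 1.7387.
A₀ = A × 2^n = 68.8 × 2^1.7387 = 68.8 × 3.3373 ≈ 229.61 arbitrary units.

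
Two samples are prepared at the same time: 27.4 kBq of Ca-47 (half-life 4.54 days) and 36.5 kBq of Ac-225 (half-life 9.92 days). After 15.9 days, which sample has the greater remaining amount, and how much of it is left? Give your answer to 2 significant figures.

Ca-47: 27.4 × (1/2)^3.5022 ≈ 2.4181 kBq.
Ac-225: 36.5 × (1/2)^1.6028 ≈ 12.017 kBq.
Ac-225 has more remaining, at ≈ 12.017 kBq.

Ac-225, 12 kBq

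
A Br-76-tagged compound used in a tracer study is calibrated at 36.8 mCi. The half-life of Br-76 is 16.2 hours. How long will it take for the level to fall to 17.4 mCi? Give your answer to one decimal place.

17.5 hours

Fraction remaining = 17.4/36.8 ≈ 0.47283.
n = log₂(36.8/17.4) = ln(2.1149)/ln 2 ≈ 1.0806 half-lives.
t = n × t½ = 1.0806 × 16.2 ≈ 17.506 hours.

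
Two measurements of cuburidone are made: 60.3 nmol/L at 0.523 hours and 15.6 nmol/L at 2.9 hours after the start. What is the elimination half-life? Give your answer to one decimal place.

1.2 hours

Over Δt = 2.9 − 0.523 = 2.377 hours, the level fell by a factor of 60.3/15.6 ≈ 3.8654.
n = log₂(3.8654) ≈ 1.9506 half-lives, so t½ = 2.377/1.9506 ≈ 1.2186 hours.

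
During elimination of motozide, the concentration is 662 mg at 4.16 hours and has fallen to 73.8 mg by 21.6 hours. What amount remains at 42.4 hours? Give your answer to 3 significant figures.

Over Δt = 21.6 − 4.16 = 17.44 hours, the level fell by a factor of 662/73.8 ≈ 8.9702.
n = log₂(8.9702) ≈ 3.1651 half-lives, so t½ = 17.44/3.1651 ≈ 5.51 hours.
From t = 21.6 to t = 42.4: 73.8 × (1/2)^((42.4−21.6)/5.51) ≈ 5.3912 mg.

5.39 mg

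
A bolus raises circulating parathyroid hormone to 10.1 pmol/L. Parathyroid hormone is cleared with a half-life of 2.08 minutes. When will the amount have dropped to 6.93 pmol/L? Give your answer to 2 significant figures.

1.1 minutes

Fraction remaining = 6.93/10.1 ≈ 0.68614.
n = log₂(10.1/6.93) = ln(1.4574)/ln 2 ≈ 0.54343 half-lives.
t = n × t½ = 0.54343 × 2.08 ≈ 1.1303 minutes.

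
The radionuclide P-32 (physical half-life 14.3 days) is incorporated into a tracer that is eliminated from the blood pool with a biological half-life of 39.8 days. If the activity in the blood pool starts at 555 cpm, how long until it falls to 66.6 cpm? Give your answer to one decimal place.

32.2 days

1/t_eff = 1/t_phys + 1/t_biol = 1/14.3 + 1/39.8 = 0.095056 per day.
t_eff = 14.3 × 39.8 / (14.3 + 39.8) ≈ 10.52 days.
n = log₂(555/66.6) ≈ 3.0589; t = 3.0589 × 10.52 ≈ 32.18 days.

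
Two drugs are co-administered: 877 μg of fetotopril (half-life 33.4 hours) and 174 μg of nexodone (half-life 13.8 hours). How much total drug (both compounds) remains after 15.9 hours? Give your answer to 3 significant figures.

709 μg

fetotopril: 877 × (1/2)^(15.9/33.4) = 877 × (1/2)^0.47605 ≈ 630.51 μg.
nexodone: 174 × (1/2)^(15.9/13.8) = 174 × (1/2)^1.1522 ≈ 78.291 μg.
Total = 630.51 + 78.291 ≈ 708.8 μg.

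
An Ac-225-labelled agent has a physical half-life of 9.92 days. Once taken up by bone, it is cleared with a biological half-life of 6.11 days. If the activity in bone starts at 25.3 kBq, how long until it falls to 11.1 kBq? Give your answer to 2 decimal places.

4.49 days

1/t_eff = 1/t_phys + 1/t_biol = 1/9.92 + 1/6.11 = 0.26447 per day.
t_eff = 9.92 × 6.11 / (9.92 + 6.11) ≈ 3.7811 days.
n = log₂(25.3/11.1) ≈ 1.1886; t = 1.1886 × 3.7811 ≈ 4.4941 days.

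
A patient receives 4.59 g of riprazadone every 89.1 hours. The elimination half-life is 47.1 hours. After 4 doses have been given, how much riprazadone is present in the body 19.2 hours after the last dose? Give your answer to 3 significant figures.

The 4 doses were given 286.5, 197.4, 108.3, 19.2 hours ago.
Total = 4.59·(1/2)^(286.5/47.1) + 4.59·(1/2)^(197.4/47.1) + 4.59·(1/2)^(108.3/47.1) + 4.59·(1/2)^(19.2/47.1)
      = 0.067718 + 0.25129 + 0.93247 + 3.4602 ≈ 4.7117 g.

4.71 g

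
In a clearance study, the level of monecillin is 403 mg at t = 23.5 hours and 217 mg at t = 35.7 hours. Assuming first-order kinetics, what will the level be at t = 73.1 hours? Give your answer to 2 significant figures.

33 mg

Over Δt = 35.7 − 23.5 = 12.2 hours, the level fell by a factor of 403/217 ≈ 1.8571.
n = log₂(1.8571) ≈ 0.89308 half-lives, so t½ = 12.2/0.89308 ≈ 13.661 hours.
From t = 35.7 to t = 73.1: 217 × (1/2)^((73.1−35.7)/13.661) ≈ 32.531 mg.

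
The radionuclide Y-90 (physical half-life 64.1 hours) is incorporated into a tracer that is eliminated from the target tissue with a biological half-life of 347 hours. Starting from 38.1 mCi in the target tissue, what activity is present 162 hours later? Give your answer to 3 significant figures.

4.78 mCi

1/t_eff = 1/t_phys + 1/t_biol = 1/64.1 + 1/347 = 0.018482 per hour.
t_eff = 64.1 × 347 / (64.1 + 347) ≈ 54.105 hours.
Remaining = 38.1 × (1/2)^(162/54.105) = 38.1 × (1/2)^2.9942 ≈ 4.7818 mCi.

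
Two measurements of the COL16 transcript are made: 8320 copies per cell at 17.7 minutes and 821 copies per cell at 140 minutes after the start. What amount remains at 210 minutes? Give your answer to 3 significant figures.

Over Δt = 140 − 17.7 = 122.3 minutes, the level fell by a factor of 8320/821 ≈ 10.134.
n = log₂(10.134) ≈ 3.3411 half-lives, so t½ = 122.3/3.3411 ≈ 36.604 minutes.
From t = 140 to t = 210: 821 × (1/2)^((210−140)/36.604) ≈ 218.11 copies per cell.

218 copies per cell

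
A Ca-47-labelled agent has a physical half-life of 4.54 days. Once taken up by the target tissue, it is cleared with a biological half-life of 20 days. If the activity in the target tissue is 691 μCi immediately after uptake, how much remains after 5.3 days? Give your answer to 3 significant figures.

1/t_eff = 1/t_phys + 1/t_biol = 1/4.54 + 1/20 = 0.27026 per day.
t_eff = 4.54 × 20 / (4.54 + 20) ≈ 3.7001 days.
Remaining = 691 × (1/2)^(5.3/3.7001) = 691 × (1/2)^1.4324 ≈ 256.03 μCi.

256 μCi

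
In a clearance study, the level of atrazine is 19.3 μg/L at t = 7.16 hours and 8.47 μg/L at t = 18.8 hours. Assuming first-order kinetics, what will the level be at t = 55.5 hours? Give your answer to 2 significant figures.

0.63 μg/L

Over Δt = 18.8 − 7.16 = 11.64 hours, the level fell by a factor of 19.3/8.47 ≈ 2.2786.
n = log₂(2.2786) ≈ 1.1882 half-lives, so t½ = 11.64/1.1882 ≈ 9.7966 hours.
From t = 18.8 to t = 55.5: 8.47 × (1/2)^((55.5−18.8)/9.7966) ≈ 0.6312 μg/L.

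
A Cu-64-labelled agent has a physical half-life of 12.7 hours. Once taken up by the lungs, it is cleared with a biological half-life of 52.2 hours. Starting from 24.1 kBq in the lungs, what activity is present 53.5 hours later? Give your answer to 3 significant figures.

0.639 kBq

1/t_eff = 1/t_phys + 1/t_biol = 1/12.7 + 1/52.2 = 0.097897 per hour.
t_eff = 12.7 × 52.2 / (12.7 + 52.2) ≈ 10.215 hours.
Remaining = 24.1 × (1/2)^(53.5/10.215) = 24.1 × (1/2)^5.2375 ≈ 0.63881 kBq.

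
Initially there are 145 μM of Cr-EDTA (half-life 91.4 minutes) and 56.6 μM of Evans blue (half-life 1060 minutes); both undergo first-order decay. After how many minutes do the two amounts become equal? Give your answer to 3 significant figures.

Set 145·(1/2)^(t/91.4) = 56.6·(1/2)^(t/1060).
Taking log₂: log₂(145/56.6) = t·(1/91.4 − 1/1060).
log₂(2.5618) = 1.3572; 1/91.4 − 1/1060 = 0.0099975.
t = 1.3572 / 0.0099975 ≈ 135.75 minutes.

136 minutes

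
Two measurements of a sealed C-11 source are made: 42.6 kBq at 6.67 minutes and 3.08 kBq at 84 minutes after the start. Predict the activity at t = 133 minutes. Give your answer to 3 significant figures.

Over Δt = 84 − 6.67 = 77.33 minutes, the level fell by a factor of 42.6/3.08 ≈ 13.831.
n = log₂(13.831) ≈ 3.7899 half-lives, so t½ = 77.33/3.7899 ≈ 20.404 minutes.
From t = 84 to t = 133: 3.08 × (1/2)^((133−84)/20.404) ≈ 0.58297 kBq.

0.583 kBq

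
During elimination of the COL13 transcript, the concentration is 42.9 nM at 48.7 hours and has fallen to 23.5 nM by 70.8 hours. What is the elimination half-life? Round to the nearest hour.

Over Δt = 70.8 − 48.7 = 22.1 hours, the level fell by a factor of 42.9/23.5 ≈ 1.8255.
n = log₂(1.8255) ≈ 0.86832 half-lives, so t½ = 22.1/0.86832 ≈ 25.452 hours.

25 hours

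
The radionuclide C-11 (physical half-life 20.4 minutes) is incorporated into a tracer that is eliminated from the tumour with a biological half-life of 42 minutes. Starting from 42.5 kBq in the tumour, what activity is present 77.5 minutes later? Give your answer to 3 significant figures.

1/t_eff = 1/t_phys + 1/t_biol = 1/20.4 + 1/42 = 0.072829 per minute.
t_eff = 20.4 × 42 / (20.4 + 42) ≈ 13.731 minutes.
Remaining = 42.5 × (1/2)^(77.5/13.731) = 42.5 × (1/2)^5.6443 ≈ 0.84976 kBq.

0.850 kBq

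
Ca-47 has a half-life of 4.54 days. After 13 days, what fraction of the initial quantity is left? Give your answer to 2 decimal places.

n = 13/4.54 ≈ 2.8634 half-lives.
Fraction remaining = (1/2)^2.8634 ≈ 0.13741.

0.14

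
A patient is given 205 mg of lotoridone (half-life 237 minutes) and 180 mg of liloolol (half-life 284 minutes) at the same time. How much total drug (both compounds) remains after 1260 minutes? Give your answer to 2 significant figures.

lotoridone: 205 × (1/2)^(1260/237) = 205 × (1/2)^5.3165 ≈ 5.1445 mg.
liloolol: 180 × (1/2)^(1260/284) = 180 × (1/2)^4.4366 ≈ 8.3122 mg.
Total = 5.1445 + 8.3122 ≈ 13.457 mg.

13 mg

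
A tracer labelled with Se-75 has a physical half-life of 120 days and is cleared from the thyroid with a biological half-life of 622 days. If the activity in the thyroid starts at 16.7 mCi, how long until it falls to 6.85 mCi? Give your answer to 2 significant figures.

1/t_eff = 1/t_phys + 1/t_biol = 1/120 + 1/622 = 0.0099411 per day.
t_eff = 120 × 622 / (120 + 622) ≈ 100.59 days.
n = log₂(16.7/6.85) ≈ 1.2857; t = 1.2857 × 100.59 ≈ 129.33 days.

130 days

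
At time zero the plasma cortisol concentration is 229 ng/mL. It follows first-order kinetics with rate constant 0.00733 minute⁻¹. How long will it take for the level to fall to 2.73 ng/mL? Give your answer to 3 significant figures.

604 minutes

t½ = ln 2 / λ = 0.69315 / 0.00733 ≈ 94.563 minutes.
Fraction remaining = 2.73/229 ≈ 0.011921.
n = log₂(229/2.73) = ln(83.883)/ln 2 ≈ 6.3903 half-lives.
t = n × t½ = 6.3903 × 94.563 ≈ 604.29 minutes.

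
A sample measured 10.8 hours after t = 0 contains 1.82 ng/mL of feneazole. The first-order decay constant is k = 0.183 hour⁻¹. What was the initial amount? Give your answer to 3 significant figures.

13.1 ng/mL

t½ = ln 2 / k = 0.69315 / 0.183 ≈ 3.7877 hours.
Number of half-lives elapsed: n = 10.8/3.7877 ≈ 2.8513.
A₀ = A × 2^n = 1.82 × 2^2.8513 = 1.82 × 7.2167 ≈ 13.134 ng/mL.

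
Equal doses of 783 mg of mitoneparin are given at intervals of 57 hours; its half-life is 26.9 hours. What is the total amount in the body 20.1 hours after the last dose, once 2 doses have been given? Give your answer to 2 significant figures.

The 2 doses were given 77.1, 20.1 hours ago.
Total = 783·(1/2)^(77.1/26.9) + 783·(1/2)^(20.1/26.9)
      = 107.39 + 466.48 ≈ 573.86 mg.

570 mg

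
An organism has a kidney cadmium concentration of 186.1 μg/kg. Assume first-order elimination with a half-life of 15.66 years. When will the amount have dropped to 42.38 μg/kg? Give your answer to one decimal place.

Fraction remaining = 42.38/186.1 ≈ 0.22773.
n = log₂(186.1/42.38) = ln(4.3912)/ln 2 ≈ 2.1346 half-lives.
t = n × t½ = 2.1346 × 15.66 ≈ 33.428 years.

33.4 years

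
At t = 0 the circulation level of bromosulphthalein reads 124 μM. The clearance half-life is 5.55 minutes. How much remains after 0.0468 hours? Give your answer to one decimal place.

Convert the elapsed time: 0.0468 hours = 2.808 minutes.
Number of half-lives: n = 2.808/5.55 ≈ 0.50595.
Remaining = 124 × (1/2)^0.50595 = 124 × 0.7042 ≈ 87.321 μM.

87.3 μM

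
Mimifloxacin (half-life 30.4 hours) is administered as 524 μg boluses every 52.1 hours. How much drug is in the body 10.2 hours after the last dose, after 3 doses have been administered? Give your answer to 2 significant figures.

The 3 doses were given 114.4, 62.3, 10.2 hours ago.
Total = 524·(1/2)^(114.4/30.4) + 524·(1/2)^(62.3/30.4) + 524·(1/2)^(10.2/30.4)
      = 38.593 + 126.6 + 415.27 ≈ 580.46 μg.

580 μg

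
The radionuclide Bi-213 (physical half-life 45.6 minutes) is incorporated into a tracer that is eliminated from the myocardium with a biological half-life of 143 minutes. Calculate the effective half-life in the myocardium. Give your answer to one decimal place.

34.6 minutes

1/t_eff = 1/t_phys + 1/t_biol = 1/45.6 + 1/143 = 0.028923 per minute.
t_eff = 45.6 × 143 / (45.6 + 143) ≈ 34.575 minutes.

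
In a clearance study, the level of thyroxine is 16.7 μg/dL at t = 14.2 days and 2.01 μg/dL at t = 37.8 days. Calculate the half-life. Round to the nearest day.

Over Δt = 37.8 − 14.2 = 23.6 days, the level fell by a factor of 16.7/2.01 ≈ 8.3085.
n = log₂(8.3085) ≈ 3.0546 half-lives, so t½ = 23.6/3.0546 ≈ 7.7261 days.

8 days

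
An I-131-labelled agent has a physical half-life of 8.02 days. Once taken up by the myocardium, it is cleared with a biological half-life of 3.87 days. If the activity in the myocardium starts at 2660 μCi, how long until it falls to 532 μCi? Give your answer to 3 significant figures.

6.06 days

1/t_eff = 1/t_phys + 1/t_biol = 1/8.02 + 1/3.87 = 0.38309 per day.
t_eff = 8.02 × 3.87 / (8.02 + 3.87) ≈ 2.6104 days.
n = log₂(2660/532) ≈ 2.3219; t = 2.3219 × 2.6104 ≈ 6.0611 days.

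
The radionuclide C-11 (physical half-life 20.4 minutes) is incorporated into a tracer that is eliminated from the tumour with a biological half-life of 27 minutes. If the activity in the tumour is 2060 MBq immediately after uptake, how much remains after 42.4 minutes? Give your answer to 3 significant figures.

1/t_eff = 1/t_phys + 1/t_biol = 1/20.4 + 1/27 = 0.086057 per minute.
t_eff = 20.4 × 27 / (20.4 + 27) ≈ 11.62 minutes.
Remaining = 2060 × (1/2)^(42.4/11.62) = 2060 × (1/2)^3.6488 ≈ 164.24 MBq.

164 MBq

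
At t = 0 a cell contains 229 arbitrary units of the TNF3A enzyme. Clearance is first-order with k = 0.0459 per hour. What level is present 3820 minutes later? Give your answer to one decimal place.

t½ = ln 2 / k = 0.69315 / 0.0459 ≈ 15.101 hours.
Convert the elapsed time: 3820 minutes = 63.6667 hours.
Number of half-lives: n = 63.6667/15.101 ≈ 4.216.
Remaining = 229 × (1/2)^4.216 = 229 × 0.05381 ≈ 12.322 arbitrary units.

12.3 arbitrary units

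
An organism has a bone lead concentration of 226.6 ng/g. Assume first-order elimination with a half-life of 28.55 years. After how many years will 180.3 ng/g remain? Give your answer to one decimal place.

9.4 years

Fraction remaining = 180.3/226.6 ≈ 0.79568.
n = log₂(226.6/180.3) = ln(1.2568)/ln 2 ≈ 0.32975 half-lives.
t = n × t½ = 0.32975 × 28.55 ≈ 9.4143 years.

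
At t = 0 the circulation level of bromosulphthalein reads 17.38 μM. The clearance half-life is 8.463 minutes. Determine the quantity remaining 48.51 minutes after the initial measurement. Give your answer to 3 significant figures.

0.327 μM

Number of half-lives: n = 48.51/8.463 ≈ 5.732.
Remaining = 17.38 × (1/2)^5.732 = 17.38 × 0.018815 ≈ 0.327 μM.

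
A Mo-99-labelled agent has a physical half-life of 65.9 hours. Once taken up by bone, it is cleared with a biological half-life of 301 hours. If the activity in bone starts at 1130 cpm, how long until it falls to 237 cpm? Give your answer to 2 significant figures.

120 hours

1/t_eff = 1/t_phys + 1/t_biol = 1/65.9 + 1/301 = 0.018497 per hour.
t_eff = 65.9 × 301 / (65.9 + 301) ≈ 54.064 hours.
n = log₂(1130/237) ≈ 2.2534; t = 2.2534 × 54.064 ≈ 121.82 hours.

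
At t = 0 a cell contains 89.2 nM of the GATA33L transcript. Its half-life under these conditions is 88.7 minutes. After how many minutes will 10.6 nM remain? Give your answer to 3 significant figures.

Fraction remaining = 10.6/89.2 ≈ 0.11883.
n = log₂(89.2/10.6) = ln(8.4151)/ln 2 ≈ 3.073 half-lives.
t = n × t½ = 3.073 × 88.7 ≈ 272.57 minutes.

273 minutes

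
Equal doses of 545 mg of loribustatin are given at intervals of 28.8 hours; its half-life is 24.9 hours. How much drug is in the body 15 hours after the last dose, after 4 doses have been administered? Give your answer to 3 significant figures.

625 mg

The 4 doses were given 101.4, 72.6, 43.8, 15 hours ago.
Total = 545·(1/2)^(101.4/24.9) + 545·(1/2)^(72.6/24.9) + 545·(1/2)^(43.8/24.9) + 545·(1/2)^(15/24.9)
      = 32.398 + 72.226 + 161.02 + 358.97 ≈ 624.61 mg.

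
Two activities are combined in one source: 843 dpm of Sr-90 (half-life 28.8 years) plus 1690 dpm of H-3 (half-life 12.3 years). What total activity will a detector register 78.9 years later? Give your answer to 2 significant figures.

150 dpm

Sr-90: 843 × (1/2)^(78.9/28.8) = 843 × (1/2)^2.7396 ≈ 126.22 dpm.
H-3: 1690 × (1/2)^(78.9/12.3) = 1690 × (1/2)^6.4146 ≈ 19.81 dpm.
Total = 126.22 + 19.81 ≈ 146.03 dpm.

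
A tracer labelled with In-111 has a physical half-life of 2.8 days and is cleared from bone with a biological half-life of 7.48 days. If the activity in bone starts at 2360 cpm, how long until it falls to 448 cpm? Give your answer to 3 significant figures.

4.88 days

1/t_eff = 1/t_phys + 1/t_biol = 1/2.8 + 1/7.48 = 0.49083 per day.
t_eff = 2.8 × 7.48 / (2.8 + 7.48) ≈ 2.0374 days.
n = log₂(2360/448) ≈ 2.3972; t = 2.3972 × 2.0374 ≈ 4.884 days.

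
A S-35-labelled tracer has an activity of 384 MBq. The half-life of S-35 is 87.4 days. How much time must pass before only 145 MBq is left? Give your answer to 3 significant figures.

Fraction remaining = 145/384 ≈ 0.3776.
n = log₂(384/145) = ln(2.6483)/ln 2 ≈ 1.4051 half-lives.
t = n × t½ = 1.4051 × 87.4 ≈ 122.8 days.

123 days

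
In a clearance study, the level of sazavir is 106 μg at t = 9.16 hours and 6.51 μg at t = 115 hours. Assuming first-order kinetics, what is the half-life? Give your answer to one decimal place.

26.3 hours

Over Δt = 115 − 9.16 = 105.84 hours, the level fell by a factor of 106/6.51 ≈ 16.283.
n = log₂(16.283) ≈ 4.0253 half-lives, so t½ = 105.84/4.0253 ≈ 26.294 hours.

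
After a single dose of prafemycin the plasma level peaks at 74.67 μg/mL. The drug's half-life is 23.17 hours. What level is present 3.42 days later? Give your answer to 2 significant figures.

Convert the elapsed time: 3.42 days = 82.08 hours.
Number of half-lives: n = 82.08/23.17 ≈ 3.5425.
Remaining = 74.67 × (1/2)^3.5425 = 74.67 × 0.085822 ≈ 6.4083 μg/mL.

6.4 μg/mL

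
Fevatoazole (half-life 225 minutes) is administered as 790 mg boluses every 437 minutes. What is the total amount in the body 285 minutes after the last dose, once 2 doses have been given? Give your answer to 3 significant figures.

The 2 doses were given 722, 285 minutes ago.
Total = 790·(1/2)^(722/225) + 790·(1/2)^(285/225)
      = 85.439 + 328.34 ≈ 413.78 mg.

414 mg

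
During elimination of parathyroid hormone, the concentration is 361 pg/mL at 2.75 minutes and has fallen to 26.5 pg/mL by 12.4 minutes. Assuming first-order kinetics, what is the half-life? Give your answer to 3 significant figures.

2.56 minutes

Over Δt = 12.4 − 2.75 = 9.65 minutes, the level fell by a factor of 361/26.5 ≈ 13.623.
n = log₂(13.623) ≈ 3.7679 half-lives, so t½ = 9.65/3.7679 ≈ 2.5611 minutes.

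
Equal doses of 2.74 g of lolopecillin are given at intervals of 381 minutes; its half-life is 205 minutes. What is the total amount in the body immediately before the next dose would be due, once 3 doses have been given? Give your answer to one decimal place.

The 3 doses were given 1143, 762, 381 minutes ago.
Total = 2.74·(1/2)^(1143/205) + 2.74·(1/2)^(762/205) + 2.74·(1/2)^(381/205)
      = 0.057455 + 0.20835 + 0.75557 ≈ 1.0214 g.

1.0 g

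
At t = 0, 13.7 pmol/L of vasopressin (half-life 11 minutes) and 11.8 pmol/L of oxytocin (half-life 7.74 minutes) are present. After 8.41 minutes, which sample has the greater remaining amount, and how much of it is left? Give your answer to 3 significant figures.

vasopressin: 13.7 × (1/2)^0.76455 ≈ 8.0644 pmol/L.
oxytocin: 11.8 × (1/2)^1.0866 ≈ 5.5564 pmol/L.
Vasopressin has more remaining, at ≈ 8.0644 pmol/L.

vasopressin, 8.06 pmol/L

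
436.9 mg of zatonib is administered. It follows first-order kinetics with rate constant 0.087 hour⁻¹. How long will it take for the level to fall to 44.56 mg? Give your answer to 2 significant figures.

t½ = ln 2 / λ = 0.69315 / 0.087 ≈ 7.9672 hours.
Fraction remaining = 44.56/436.9 ≈ 0.10199.
n = log₂(436.9/44.56) = ln(9.8048)/ln 2 ≈ 3.2935 half-lives.
t = n × t½ = 3.2935 × 7.9672 ≈ 26.24 hours.

26 hours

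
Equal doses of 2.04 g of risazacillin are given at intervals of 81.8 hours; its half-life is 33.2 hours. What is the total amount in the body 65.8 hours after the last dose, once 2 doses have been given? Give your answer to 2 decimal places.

0.61 g

The 2 doses were given 147.6, 65.8 hours ago.
Total = 2.04·(1/2)^(147.6/33.2) + 2.04·(1/2)^(65.8/33.2)
      = 0.093609 + 0.51643 ≈ 0.61004 g.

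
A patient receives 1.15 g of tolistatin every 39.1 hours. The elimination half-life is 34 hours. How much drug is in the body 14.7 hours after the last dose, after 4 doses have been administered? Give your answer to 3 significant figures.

1.49 g

The 4 doses were given 132, 92.9, 53.8, 14.7 hours ago.
Total = 1.15·(1/2)^(132/34) + 1.15·(1/2)^(92.9/34) + 1.15·(1/2)^(53.8/34) + 1.15·(1/2)^(14.7/34)
      = 0.077982 + 0.17305 + 0.38403 + 0.85221 ≈ 1.4873 g.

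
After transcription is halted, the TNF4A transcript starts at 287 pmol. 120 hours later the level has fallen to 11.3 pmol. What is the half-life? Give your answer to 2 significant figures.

26 hours

A/A₀ = 11.3/287 ≈ 0.039373.
n = log₂(25.398) ≈ 4.6667 half-lives elapsed in 120 hours.
t½ = 120/4.6667 ≈ 25.714 hours.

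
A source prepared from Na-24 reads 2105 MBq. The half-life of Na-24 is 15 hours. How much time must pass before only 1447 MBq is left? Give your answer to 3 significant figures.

Fraction remaining = 1447/2105 ≈ 0.68741.
n = log₂(2105/1447) = ln(1.4547)/ln 2 ≈ 0.54076 half-lives.
t = n × t½ = 0.54076 × 15 ≈ 8.1113 hours.

8.11 hours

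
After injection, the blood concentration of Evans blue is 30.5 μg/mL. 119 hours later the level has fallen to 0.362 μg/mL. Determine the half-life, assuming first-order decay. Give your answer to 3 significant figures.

A/A₀ = 0.362/30.5 ≈ 0.011869.
n = log₂(84.254) ≈ 6.3967 half-lives elapsed in 119 hours.
t½ = 119/6.3967 ≈ 18.603 hours.

18.6 hours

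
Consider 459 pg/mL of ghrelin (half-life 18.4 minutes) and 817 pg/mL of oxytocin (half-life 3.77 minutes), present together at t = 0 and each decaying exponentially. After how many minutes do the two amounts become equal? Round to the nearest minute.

4 minutes

Set 459·(1/2)^(t/18.4) = 817·(1/2)^(t/3.77).
Taking log₂: log₂(459/817) = t·(1/18.4 − 1/3.77).
log₂(0.56181) = -0.83184; 1/18.4 − 1/3.77 = -0.2109.
t = -0.83184 / -0.2109 ≈ 3.9442 minutes.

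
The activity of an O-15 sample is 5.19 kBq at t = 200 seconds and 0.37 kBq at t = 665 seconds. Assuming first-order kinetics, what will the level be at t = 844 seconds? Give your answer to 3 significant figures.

Over Δt = 665 − 200 = 465 seconds, the level fell by a factor of 5.19/0.37 ≈ 14.027.
n = log₂(14.027) ≈ 3.8101 half-lives, so t½ = 465/3.8101 ≈ 122.04 seconds.
From t = 665 to t = 844: 0.37 × (1/2)^((844−665)/122.04) ≈ 0.13387 kBq.

0.134 kBq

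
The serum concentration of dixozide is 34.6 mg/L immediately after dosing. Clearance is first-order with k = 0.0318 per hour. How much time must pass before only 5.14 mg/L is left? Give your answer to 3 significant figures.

60.0 hours

t½ = ln 2 / k = 0.69315 / 0.0318 ≈ 21.797 hours.
Fraction remaining = 5.14/34.6 ≈ 0.14855.
n = log₂(34.6/5.14) = ln(6.7315)/ln 2 ≈ 2.7509 half-lives.
t = n × t½ = 2.7509 × 21.797 ≈ 59.962 hours.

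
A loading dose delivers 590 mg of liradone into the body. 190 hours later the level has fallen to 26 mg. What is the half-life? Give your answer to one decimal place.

A/A₀ = 26/590 ≈ 0.044068.
n = log₂(22.692) ≈ 4.5041 half-lives elapsed in 190 hours.
t½ = 190/4.5041 ≈ 42.183 hours.

42.2 hours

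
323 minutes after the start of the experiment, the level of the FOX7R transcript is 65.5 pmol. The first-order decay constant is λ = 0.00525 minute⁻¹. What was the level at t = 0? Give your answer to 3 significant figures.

t½ = ln 2 / λ = 0.69315 / 0.00525 ≈ 132.03 minutes.
Number of half-lives elapsed: n = 323/132.03 ≈ 2.4465.
A₀ = A × 2^n = 65.5 × 2^2.4465 = 65.5 × 5.4507 ≈ 357.02 pmol.

357 pmol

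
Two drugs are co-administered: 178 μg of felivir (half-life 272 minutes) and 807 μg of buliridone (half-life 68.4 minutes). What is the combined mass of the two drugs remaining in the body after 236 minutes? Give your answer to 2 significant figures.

170 μg

felivir: 178 × (1/2)^(236/272) = 178 × (1/2)^0.86765 ≈ 97.551 μg.
buliridone: 807 × (1/2)^(236/68.4) = 807 × (1/2)^3.4503 ≈ 73.83 μg.
Total = 97.551 + 73.83 ≈ 171.38 μg.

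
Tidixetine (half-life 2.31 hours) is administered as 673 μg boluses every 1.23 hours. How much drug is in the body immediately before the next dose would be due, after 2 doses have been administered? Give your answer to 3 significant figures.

The 2 doses were given 2.46, 1.23 hours ago.
Total = 673·(1/2)^(2.46/2.31) + 673·(1/2)^(1.23/2.31)
      = 321.69 + 465.29 ≈ 786.98 μg.

787 μg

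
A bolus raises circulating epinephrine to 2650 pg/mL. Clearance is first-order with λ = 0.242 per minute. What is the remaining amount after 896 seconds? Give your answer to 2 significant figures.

t½ = ln 2 / λ = 0.69315 / 0.242 ≈ 2.8642 minutes.
Convert the elapsed time: 896 seconds = 14.9333 minutes.
Number of half-lives: n = 14.9333/2.8642 ≈ 5.2137.
Remaining = 2650 × (1/2)^5.2137 = 2650 × 0.026947 ≈ 71.411 pg/mL.

71 pg/mL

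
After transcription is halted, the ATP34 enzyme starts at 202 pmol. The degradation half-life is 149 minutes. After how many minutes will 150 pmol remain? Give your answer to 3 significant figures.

64.0 minutes

Fraction remaining = 150/202 ≈ 0.74257.
n = log₂(202/150) = ln(1.3467)/ln 2 ≈ 0.42939 half-lives.
t = n × t½ = 0.42939 × 149 ≈ 63.98 minutes.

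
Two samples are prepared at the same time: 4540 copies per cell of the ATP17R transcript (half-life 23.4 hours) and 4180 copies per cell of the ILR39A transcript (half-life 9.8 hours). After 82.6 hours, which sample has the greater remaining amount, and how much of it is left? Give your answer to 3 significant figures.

ATP17R transcript, 393 copies per cell

ATP17R transcript: 4540 × (1/2)^3.5299 ≈ 393.05 copies per cell.
ILR39A transcript: 4180 × (1/2)^8.4286 ≈ 12.132 copies per cell.
ATP17R transcript has more remaining, at ≈ 393.05 copies per cell.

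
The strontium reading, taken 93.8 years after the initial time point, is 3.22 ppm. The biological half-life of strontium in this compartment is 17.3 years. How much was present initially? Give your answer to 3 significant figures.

138 ppm

Number of half-lives elapsed: n = 93.8/17.3 ≈ 5.422.
A₀ = A × 2^n = 3.22 × 2^5.422 = 3.22 × 42.872 ≈ 138.05 ppm.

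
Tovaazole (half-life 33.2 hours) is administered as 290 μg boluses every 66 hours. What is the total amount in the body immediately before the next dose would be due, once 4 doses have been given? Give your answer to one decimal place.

97.4 μg

The 4 doses were given 264, 198, 132, 66 hours ago.
Total = 290·(1/2)^(264/33.2) + 290·(1/2)^(198/33.2) + 290·(1/2)^(132/33.2) + 290·(1/2)^(66/33.2)
      = 1.1713 + 4.6462 + 18.43 + 73.108 ≈ 97.356 μg.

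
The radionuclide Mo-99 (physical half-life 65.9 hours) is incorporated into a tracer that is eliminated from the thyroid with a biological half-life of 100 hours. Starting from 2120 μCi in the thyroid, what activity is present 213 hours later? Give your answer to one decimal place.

1/t_eff = 1/t_phys + 1/t_biol = 1/65.9 + 1/100 = 0.025175 per hour.
t_eff = 65.9 × 100 / (65.9 + 100) ≈ 39.723 hours.
Remaining = 2120 × (1/2)^(213/39.723) = 2120 × (1/2)^5.3622 ≈ 51.542 μCi.

51.5 μCi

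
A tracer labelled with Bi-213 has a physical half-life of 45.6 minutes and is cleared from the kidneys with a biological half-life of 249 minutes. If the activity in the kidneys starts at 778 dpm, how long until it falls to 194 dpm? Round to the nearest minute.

1/t_eff = 1/t_phys + 1/t_biol = 1/45.6 + 1/249 = 0.025946 per minute.
t_eff = 45.6 × 249 / (45.6 + 249) ≈ 38.542 minutes.
n = log₂(778/194) ≈ 2.0037; t = 2.0037 × 38.542 ≈ 77.227 minutes.

77 minutes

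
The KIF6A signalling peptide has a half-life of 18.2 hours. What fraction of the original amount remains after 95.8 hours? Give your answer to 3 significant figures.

0.0260

n = 95.8/18.2 ≈ 5.2637 half-lives.
Fraction remaining = (1/2)^5.2637 ≈ 0.026029.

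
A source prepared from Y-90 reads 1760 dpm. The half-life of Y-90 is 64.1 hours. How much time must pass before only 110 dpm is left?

256.4 hours

110/1760 = 1/16, so 4 half-lives have elapsed.
t = 4 × 64.1 = 256.4 hours.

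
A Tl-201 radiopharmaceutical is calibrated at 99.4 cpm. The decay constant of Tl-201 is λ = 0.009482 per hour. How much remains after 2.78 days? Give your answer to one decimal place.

t½ = ln 2 / λ = 0.69315 / 0.009482 ≈ 73.101 hours.
Convert the elapsed time: 2.78 days = 66.72 hours.
Number of half-lives: n = 66.72/73.101 ≈ 0.91271.
Remaining = 99.4 × (1/2)^0.91271 = 99.4 × 0.53119 ≈ 52.8 cpm.

52.8 cpm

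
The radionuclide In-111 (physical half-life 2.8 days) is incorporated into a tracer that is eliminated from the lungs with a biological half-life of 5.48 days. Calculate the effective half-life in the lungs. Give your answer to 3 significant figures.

1/t_eff = 1/t_phys + 1/t_biol = 1/2.8 + 1/5.48 = 0.53962 per day.
t_eff = 2.8 × 5.48 / (2.8 + 5.48) ≈ 1.8531 days.

1.85 days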